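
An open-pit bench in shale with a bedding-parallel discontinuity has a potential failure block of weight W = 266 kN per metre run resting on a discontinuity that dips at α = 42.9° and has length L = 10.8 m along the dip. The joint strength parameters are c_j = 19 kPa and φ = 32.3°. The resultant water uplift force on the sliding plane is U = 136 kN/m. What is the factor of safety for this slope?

FS = 1.34

Resolving the block weight along and normal to the plane and applying the Mohr–Coulomb strength on the joint:
N' = W cosα − U = 266·cos42.9° − 136 = 58.9 kN/m
Driving force T = W sinα = 266·sin42.9° = 181.1 kN/m
Resisting force R = c_j·L + N'·tanφ = 19·10.8 + 58.9·tan32.3° = 205.2 + 37.2 = 242.4 kN/m
FS = R / T = 242.4 / 181.1 = 1.339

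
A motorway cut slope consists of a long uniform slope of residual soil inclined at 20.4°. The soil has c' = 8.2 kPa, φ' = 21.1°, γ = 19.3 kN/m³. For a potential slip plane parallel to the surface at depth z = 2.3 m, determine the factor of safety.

FS = 1.60

For an infinite slope with a slip plane parallel to the surface (no pore pressure): FS = [c' + γz cos²β tanφ'] / [γz sinβ cosβ].
γz = 19.3·2.3 = 44.39 kN/m²
Numerator = 8.2 + 44.39·cos²20.4°·tan21.1° = 8.2 + 44.39·0.8785·0.3859 = 23.247 kPa
Denominator = 44.39·sin20.4°·cos20.4° = 44.39·0.3486·0.9373 = 14.503 kPa
FS = 23.247 / 14.503 = 1.603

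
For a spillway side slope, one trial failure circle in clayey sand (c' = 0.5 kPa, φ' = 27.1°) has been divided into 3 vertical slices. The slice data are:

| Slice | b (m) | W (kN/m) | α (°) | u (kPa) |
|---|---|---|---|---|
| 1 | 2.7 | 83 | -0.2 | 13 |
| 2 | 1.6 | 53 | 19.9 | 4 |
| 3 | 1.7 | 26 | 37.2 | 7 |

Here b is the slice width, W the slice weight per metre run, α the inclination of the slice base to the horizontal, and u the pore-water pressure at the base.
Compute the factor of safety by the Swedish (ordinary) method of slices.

FS = 1.58

Ordinary method of slices: FS = Σ[c'·Δl_i + (W_i cosα_i − u_i·Δl_i)·tanφ'] / Σ W_i sinα_i, with Δl_i = b_i / cosα_i.
Slice 1: Δl = 2.7/cos(-0.2°) = 2.700 m; N'_1 = 83·cos(-0.2°) − 13·2.700 = 47.9; c'Δl = 1.35; W sinα = -0.3
Slice 2: Δl = 1.6/cos19.9° = 1.702 m; N'_2 = 53·cos19.9° − 4·1.702 = 43.0; c'Δl = 0.85; W sinα = 18.0
Slice 3: Δl = 1.7/cos37.2° = 2.134 m; N'_3 = 26·cos37.2° − 7·2.134 = 5.8; c'Δl = 1.07; W sinα = 15.7
Σc'Δl = 3.3 kN/m; ΣN' = 96.7 kN/m; ΣW sinα = 33.5 kN/m
Resisting = 3.3 + 96.7·tan27.1° = 3.3 + 49.5 = 52.8 kN/m
FS = 52.8 / 33.5 = 1.576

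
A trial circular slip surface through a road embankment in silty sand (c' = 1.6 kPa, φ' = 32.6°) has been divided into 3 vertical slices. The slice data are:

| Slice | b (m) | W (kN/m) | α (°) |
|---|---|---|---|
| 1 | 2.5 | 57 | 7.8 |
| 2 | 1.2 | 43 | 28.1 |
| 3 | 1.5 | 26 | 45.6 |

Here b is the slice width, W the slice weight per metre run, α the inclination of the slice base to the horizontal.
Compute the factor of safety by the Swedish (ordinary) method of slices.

Ordinary method of slices: FS = Σ[c'·Δl_i + (W_i cosα_i)·tanφ'] / Σ W_i sinα_i, with Δl_i = b_i / cosα_i.
Slice 1: Δl = 2.5/cos7.8° = 2.523 m; N'_1 = 57·cos7.8° = 56.5; c'Δl = 4.04; W sinα = 7.7
Slice 2: Δl = 1.2/cos28.1° = 1.360 m; N'_2 = 43·cos28.1° = 37.9; c'Δl = 2.18; W sinα = 20.3
Slice 3: Δl = 1.5/cos45.6° = 2.144 m; N'_3 = 26·cos45.6° = 18.2; c'Δl = 3.43; W sinα = 18.6
Σc'Δl = 9.6 kN/m; ΣN' = 112.6 kN/m; ΣW sinα = 46.6 kN/m
Resisting = 9.6 + 112.6·tan32.6° = 9.6 + 72.0 = 81.7 kN/m
FS = 81.7 / 46.6 = 1.753

FS = 1.75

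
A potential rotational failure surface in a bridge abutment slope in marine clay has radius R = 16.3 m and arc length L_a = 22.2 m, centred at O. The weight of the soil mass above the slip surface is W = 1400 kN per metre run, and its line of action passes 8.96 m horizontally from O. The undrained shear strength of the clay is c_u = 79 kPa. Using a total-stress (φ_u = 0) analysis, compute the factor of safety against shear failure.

FS = 2.28

Taking moments about the centre O, the resisting moment is provided by the undrained shear strength acting along the arc:
M_R = c_u·L_a·R = 79·22.20·16.3 = 28586.9 kN·m/m
M_D = W·d = 1400·8.96 = 12544.0 kN·m/m
FS = M_R / M_D = 28586.9 / 12544.0 = 2.279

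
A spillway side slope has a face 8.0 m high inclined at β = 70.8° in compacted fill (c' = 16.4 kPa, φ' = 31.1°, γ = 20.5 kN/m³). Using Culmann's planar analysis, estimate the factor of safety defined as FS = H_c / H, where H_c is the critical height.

H_c = (4c'/γ) · sinβ cosφ' / [1 − cos(β − φ')]
    = (4·16.4/20.5) · sin70.8°·cos31.1° / [1 − cos39.7°]
    = 3.200 · 0.8086 / 0.2306 = 11.22 m
FS = H_c / H = 11.22 / 8.0 = 1.403

FS = 1.40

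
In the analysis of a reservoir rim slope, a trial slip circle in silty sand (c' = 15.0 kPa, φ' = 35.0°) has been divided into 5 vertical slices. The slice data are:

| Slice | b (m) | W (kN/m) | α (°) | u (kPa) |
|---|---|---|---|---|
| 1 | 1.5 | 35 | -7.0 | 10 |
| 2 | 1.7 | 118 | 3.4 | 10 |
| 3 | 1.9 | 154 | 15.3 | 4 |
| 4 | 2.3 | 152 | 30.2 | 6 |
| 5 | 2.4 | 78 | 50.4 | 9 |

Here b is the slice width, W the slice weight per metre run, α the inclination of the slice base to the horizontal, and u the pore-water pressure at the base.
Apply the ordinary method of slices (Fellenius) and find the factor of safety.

Ordinary method of slices: FS = Σ[c'·Δl_i + (W_i cosα_i − u_i·Δl_i)·tanφ'] / Σ W_i sinα_i, with Δl_i = b_i / cosα_i.
Slice 1: Δl = 1.5/cos(-7.0°) = 1.511 m; N'_1 = 35·cos(-7.0°) − 10·1.511 = 19.6; c'Δl = 22.67; W sinα = -4.3
Slice 2: Δl = 1.7/cos3.4° = 1.703 m; N'_2 = 118·cos3.4° − 10·1.703 = 100.8; c'Δl = 25.54; W sinα = 7.0
Slice 3: Δl = 1.9/cos15.3° = 1.970 m; N'_3 = 154·cos15.3° − 4·1.970 = 140.7; c'Δl = 29.55; W sinα = 40.6
Slice 4: Δl = 2.3/cos30.2° = 2.661 m; N'_4 = 152·cos30.2° − 6·2.661 = 115.4; c'Δl = 39.92; W sinα = 76.5
Slice 5: Δl = 2.4/cos50.4° = 3.765 m; N'_5 = 78·cos50.4° − 9·3.765 = 15.8; c'Δl = 56.48; W sinα = 60.1
Σc'Δl = 174.2 kN/m; ΣN' = 392.3 kN/m; ΣW sinα = 179.9 kN/m
Resisting = 174.2 + 392.3·tan35.0° = 174.2 + 274.7 = 448.8 kN/m
FS = 448.8 / 179.9 = 2.495

FS = 2.49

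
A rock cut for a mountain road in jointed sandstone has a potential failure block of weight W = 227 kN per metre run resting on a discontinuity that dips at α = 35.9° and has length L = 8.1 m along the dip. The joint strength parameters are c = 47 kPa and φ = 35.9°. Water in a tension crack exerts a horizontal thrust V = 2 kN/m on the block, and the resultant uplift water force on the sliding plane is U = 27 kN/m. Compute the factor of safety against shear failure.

Resolving the block weight along and normal to the plane and applying the Mohr–Coulomb strength on the joint:
N' = W cosα − U − V sinα = 227·cos35.9° − 27 − 2·sin35.9° = 155.7 kN/m
Driving force T = W sinα + V cosα = 227·sin35.9° + 2·cos35.9° = 134.7 kN/m
Resisting force R = c·L + N'·tanφ = 47·8.1 + 155.7·tan35.9° = 380.7 + 112.7 = 493.4 kN/m
FS = R / T = 493.4 / 134.7 = 3.662

FS = 3.66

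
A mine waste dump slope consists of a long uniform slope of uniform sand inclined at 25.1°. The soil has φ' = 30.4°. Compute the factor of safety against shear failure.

For a dry cohesionless infinite slope the factor of safety is FS = tanφ' / tanβ.
FS = tan30.4° / tan25.1° = 0.5867 / 0.4684 = 1.252

FS = 1.25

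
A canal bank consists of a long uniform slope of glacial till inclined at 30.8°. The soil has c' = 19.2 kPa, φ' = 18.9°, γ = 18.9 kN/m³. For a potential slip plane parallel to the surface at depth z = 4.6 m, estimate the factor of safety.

For an infinite slope with a slip plane parallel to the surface (no pore pressure): FS = [c' + γz cos²β tanφ'] / [γz sinβ cosβ].
γz = 18.9·4.6 = 86.94 kN/m²
Numerator = 19.2 + 86.94·cos²30.8°·tan18.9° = 19.2 + 86.94·0.7378·0.3424 = 41.162 kPa
Denominator = 86.94·sin30.8°·cos30.8° = 86.94·0.5120·0.8590 = 38.238 kPa
FS = 41.162 / 38.238 = 1.076

FS = 1.08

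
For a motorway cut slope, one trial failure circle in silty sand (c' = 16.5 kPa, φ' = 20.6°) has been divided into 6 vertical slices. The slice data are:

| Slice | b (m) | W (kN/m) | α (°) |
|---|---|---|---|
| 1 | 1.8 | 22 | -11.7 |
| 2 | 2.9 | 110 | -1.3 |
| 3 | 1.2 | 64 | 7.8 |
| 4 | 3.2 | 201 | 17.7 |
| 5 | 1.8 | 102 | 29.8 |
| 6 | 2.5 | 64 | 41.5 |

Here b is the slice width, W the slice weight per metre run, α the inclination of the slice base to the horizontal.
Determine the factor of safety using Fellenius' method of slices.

FS = 2.82

Ordinary method of slices: FS = Σ[c'·Δl_i + (W_i cosα_i)·tanφ'] / Σ W_i sinα_i, with Δl_i = b_i / cosα_i.
Slice 1: Δl = 1.8/cos(-11.7°) = 1.838 m; N'_1 = 22·cos(-11.7°) = 21.5; c'Δl = 30.33; W sinα = -4.5
Slice 2: Δl = 2.9/cos(-1.3°) = 2.901 m; N'_2 = 110·cos(-1.3°) = 110.0; c'Δl = 47.86; W sinα = -2.5
Slice 3: Δl = 1.2/cos7.8° = 1.211 m; N'_3 = 64·cos7.8° = 63.4; c'Δl = 19.98; W sinα = 8.7
Slice 4: Δl = 3.2/cos17.7° = 3.359 m; N'_4 = 201·cos17.7° = 191.5; c'Δl = 55.42; W sinα = 61.1
Slice 5: Δl = 1.8/cos29.8° = 2.074 m; N'_5 = 102·cos29.8° = 88.5; c'Δl = 34.23; W sinα = 50.7
Slice 6: Δl = 2.5/cos41.5° = 3.338 m; N'_6 = 64·cos41.5° = 47.9; c'Δl = 55.08; W sinα = 42.4
Σc'Δl = 242.9 kN/m; ΣN' = 522.9 kN/m; ΣW sinα = 155.9 kN/m
Resisting = 242.9 + 522.9·tan20.6° = 242.9 + 196.5 = 439.4 kN/m
FS = 439.4 / 155.9 = 2.818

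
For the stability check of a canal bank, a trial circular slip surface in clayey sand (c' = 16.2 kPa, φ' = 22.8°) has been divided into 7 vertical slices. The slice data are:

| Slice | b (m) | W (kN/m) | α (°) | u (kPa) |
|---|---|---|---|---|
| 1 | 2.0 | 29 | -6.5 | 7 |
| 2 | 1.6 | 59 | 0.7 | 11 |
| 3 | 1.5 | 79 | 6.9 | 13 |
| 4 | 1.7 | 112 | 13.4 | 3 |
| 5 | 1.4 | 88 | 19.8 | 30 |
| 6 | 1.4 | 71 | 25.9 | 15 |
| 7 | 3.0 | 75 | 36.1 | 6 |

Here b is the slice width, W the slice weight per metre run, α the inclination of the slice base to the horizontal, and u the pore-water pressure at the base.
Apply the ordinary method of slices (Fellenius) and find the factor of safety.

FS = 2.62

Ordinary method of slices: FS = Σ[c'·Δl_i + (W_i cosα_i − u_i·Δl_i)·tanφ'] / Σ W_i sinα_i, with Δl_i = b_i / cosα_i.
Slice 1: Δl = 2.0/cos(-6.5°) = 2.013 m; N'_1 = 29·cos(-6.5°) − 7·2.013 = 14.7; c'Δl = 32.61; W sinα = -3.3
Slice 2: Δl = 1.6/cos0.7° = 1.600 m; N'_2 = 59·cos0.7° − 11·1.600 = 41.4; c'Δl = 25.92; W sinα = 0.7
Slice 3: Δl = 1.5/cos6.9° = 1.511 m; N'_3 = 79·cos6.9° − 13·1.511 = 58.8; c'Δl = 24.48; W sinα = 9.5
Slice 4: Δl = 1.7/cos13.4° = 1.748 m; N'_4 = 112·cos13.4° − 3·1.748 = 103.7; c'Δl = 28.31; W sinα = 26.0
Slice 5: Δl = 1.4/cos19.8° = 1.488 m; N'_5 = 88·cos19.8° − 30·1.488 = 38.2; c'Δl = 24.11; W sinα = 29.8
Slice 6: Δl = 1.4/cos25.9° = 1.556 m; N'_6 = 71·cos25.9° − 15·1.556 = 40.5; c'Δl = 25.21; W sinα = 31.0
Slice 7: Δl = 3.0/cos36.1° = 3.713 m; N'_7 = 75·cos36.1° − 6·3.713 = 38.3; c'Δl = 60.15; W sinα = 44.2
Σc'Δl = 220.8 kN/m; ΣN' = 335.6 kN/m; ΣW sinα = 137.9 kN/m
Resisting = 220.8 + 335.6·tan22.8° = 220.8 + 141.1 = 361.9 kN/m
FS = 361.9 / 137.9 = 2.624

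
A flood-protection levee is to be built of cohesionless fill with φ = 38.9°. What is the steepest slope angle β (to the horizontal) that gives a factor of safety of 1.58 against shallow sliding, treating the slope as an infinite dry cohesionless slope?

For an infinite dry cohesionless slope FS = tanφ/tanβ, so tanβ = tanφ / FS.
tanβ = tan38.9° / 1.58 = 0.8069 / 1.58 = 0.5107
β = arctan(0.5107) = 27.05°

β = 27.1°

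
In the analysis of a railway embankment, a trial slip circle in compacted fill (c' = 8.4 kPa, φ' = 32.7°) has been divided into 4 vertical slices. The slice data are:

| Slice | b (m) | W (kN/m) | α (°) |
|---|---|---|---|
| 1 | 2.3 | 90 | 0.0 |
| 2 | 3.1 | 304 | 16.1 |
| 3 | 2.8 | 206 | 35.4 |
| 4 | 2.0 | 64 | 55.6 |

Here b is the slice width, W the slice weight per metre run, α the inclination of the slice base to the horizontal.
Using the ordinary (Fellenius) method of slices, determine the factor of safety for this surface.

FS = 1.88

Ordinary method of slices: FS = Σ[c'·Δl_i + (W_i cosα_i)·tanφ'] / Σ W_i sinα_i, with Δl_i = b_i / cosα_i.
Slice 1: Δl = 2.3/cos0.0° = 2.300 m; N'_1 = 90·cos0.0° = 90.0; c'Δl = 19.32; W sinα = 0.0
Slice 2: Δl = 3.1/cos16.1° = 3.227 m; N'_2 = 304·cos16.1° = 292.1; c'Δl = 27.10; W sinα = 84.3
Slice 3: Δl = 2.8/cos35.4° = 3.435 m; N'_3 = 206·cos35.4° = 167.9; c'Δl = 28.85; W sinα = 119.3
Slice 4: Δl = 2.0/cos55.6° = 3.540 m; N'_4 = 64·cos55.6° = 36.2; c'Δl = 29.74; W sinα = 52.8
Σc'Δl = 105.0 kN/m; ΣN' = 586.2 kN/m; ΣW sinα = 256.4 kN/m
Resisting = 105.0 + 586.2·tan32.7° = 105.0 + 376.3 = 481.3 kN/m
FS = 481.3 / 256.4 = 1.877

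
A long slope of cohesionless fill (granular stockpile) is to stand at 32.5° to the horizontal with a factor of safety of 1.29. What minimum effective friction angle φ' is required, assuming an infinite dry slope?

FS = tanφ'/tanβ ⇒ tanφ' = FS · tanβ = 1.29 · tan32.5° = 0.8218
φ' = arctan(0.8218) = 39.41°

φ' = 39.4°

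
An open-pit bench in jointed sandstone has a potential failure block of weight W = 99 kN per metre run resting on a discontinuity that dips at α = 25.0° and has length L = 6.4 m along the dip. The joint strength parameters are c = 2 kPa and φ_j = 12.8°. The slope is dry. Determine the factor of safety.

Resolving the block weight along and normal to the plane and applying the Mohr–Coulomb strength on the joint:
N' = W cosα = 99·cos25.0° = 89.7 kN/m
Driving force T = W sinα = 99·sin25.0° = 41.8 kN/m
Resisting force R = c·L + N'·tanφ_j = 2·6.4 + 89.7·tan12.8° = 12.8 + 20.4 = 33.2 kN/m
FS = R / T = 33.2 / 41.8 = 0.793

FS = 0.79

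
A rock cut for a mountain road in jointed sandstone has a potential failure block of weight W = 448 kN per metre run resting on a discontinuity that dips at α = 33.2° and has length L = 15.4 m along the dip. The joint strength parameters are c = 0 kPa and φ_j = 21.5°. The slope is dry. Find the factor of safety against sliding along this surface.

Resolving the block weight along and normal to the plane and applying the Mohr–Coulomb strength on the joint:
N' = W cosα = 448·cos33.2° = 374.9 kN/m
Driving force T = W sinα = 448·sin33.2° = 245.3 kN/m
Resisting force R = c·L + N'·tanφ_j = 0·15.4 + 374.9·tan21.5° = 0.0 + 147.7 = 147.7 kN/m
FS = R / T = 147.7 / 245.3 = 0.602

FS = 0.60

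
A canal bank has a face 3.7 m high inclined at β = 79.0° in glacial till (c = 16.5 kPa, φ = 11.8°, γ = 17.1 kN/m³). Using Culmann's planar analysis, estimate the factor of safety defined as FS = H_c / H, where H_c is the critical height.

H_c = (4c/γ) · sinβ cosφ / [1 − cos(β − φ)]
    = (4·16.5/17.1) · sin79.0°·cos11.8° / [1 − cos67.2°]
    = 3.860 · 0.9609 / 0.6125 = 6.06 m
FS = H_c / H = 6.06 / 3.7 = 1.637

FS = 1.64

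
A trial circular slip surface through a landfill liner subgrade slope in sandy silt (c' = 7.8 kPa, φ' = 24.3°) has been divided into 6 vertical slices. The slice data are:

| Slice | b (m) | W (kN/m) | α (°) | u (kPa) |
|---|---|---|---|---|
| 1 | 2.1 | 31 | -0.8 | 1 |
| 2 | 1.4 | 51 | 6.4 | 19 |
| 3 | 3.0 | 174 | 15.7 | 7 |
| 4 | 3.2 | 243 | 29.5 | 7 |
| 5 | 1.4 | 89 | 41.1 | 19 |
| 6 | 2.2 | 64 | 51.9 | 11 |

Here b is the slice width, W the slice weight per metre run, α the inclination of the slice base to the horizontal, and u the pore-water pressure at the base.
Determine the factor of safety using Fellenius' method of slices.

FS = 1.11

Ordinary method of slices: FS = Σ[c'·Δl_i + (W_i cosα_i − u_i·Δl_i)·tanφ'] / Σ W_i sinα_i, with Δl_i = b_i / cosα_i.
Slice 1: Δl = 2.1/cos(-0.8°) = 2.100 m; N'_1 = 31·cos(-0.8°) − 1·2.100 = 28.9; c'Δl = 16.38; W sinα = -0.4
Slice 2: Δl = 1.4/cos6.4° = 1.409 m; N'_2 = 51·cos6.4° − 19·1.409 = 23.9; c'Δl = 10.99; W sinα = 5.7
Slice 3: Δl = 3.0/cos15.7° = 3.116 m; N'_3 = 174·cos15.7° − 7·3.116 = 145.7; c'Δl = 24.31; W sinα = 47.1
Slice 4: Δl = 3.2/cos29.5° = 3.677 m; N'_4 = 243·cos29.5° − 7·3.677 = 185.8; c'Δl = 28.68; W sinα = 119.7
Slice 5: Δl = 1.4/cos41.1° = 1.858 m; N'_5 = 89·cos41.1° − 19·1.858 = 31.8; c'Δl = 14.49; W sinα = 58.5
Slice 6: Δl = 2.2/cos51.9° = 3.565 m; N'_6 = 64·cos51.9° − 11·3.565 = 0.3; c'Δl = 27.81; W sinα = 50.4
Σc'Δl = 122.7 kN/m; ΣN' = 416.3 kN/m; ΣW sinα = 280.9 kN/m
Resisting = 122.7 + 416.3·tan24.3° = 122.7 + 188.0 = 310.6 kN/m
FS = 310.6 / 280.9 = 1.106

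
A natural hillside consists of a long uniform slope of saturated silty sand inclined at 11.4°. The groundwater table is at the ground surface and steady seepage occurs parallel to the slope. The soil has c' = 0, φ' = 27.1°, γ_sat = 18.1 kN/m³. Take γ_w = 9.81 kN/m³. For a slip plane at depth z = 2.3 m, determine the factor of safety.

With seepage parallel to the slope and the water table at the surface, the effective normal stress on the slip plane uses the buoyant unit weight γ' = γ_sat − γ_w while the driving shear stress uses γ_sat:
FS = [c' + γ' z cos²β tanφ'] / [γ_sat z sinβ cosβ]
(For c' = 0 this reduces to FS = (γ'/γ_sat)·tanφ'/tanβ.)
γ' = 18.1 − 9.81 = 8.29 kN/m³
Numerator = 0.0 + 8.29·2.3·cos²11.4°·tan27.1° = 0.0 + 8.29·2.3·0.9609·0.5117 = 9.376 kPa
Denominator = 18.1·2.3·sin11.4°·cos11.4° = 18.1·2.3·0.1977·0.9803 = 8.066 kPa
FS = 9.376 / 8.066 = 1.162

FS = 1.16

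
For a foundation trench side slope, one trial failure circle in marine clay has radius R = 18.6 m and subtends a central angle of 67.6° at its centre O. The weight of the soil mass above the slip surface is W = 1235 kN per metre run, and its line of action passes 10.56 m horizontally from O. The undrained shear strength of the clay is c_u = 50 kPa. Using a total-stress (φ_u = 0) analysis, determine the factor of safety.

Taking moments about the centre O, the resisting moment is provided by the undrained shear strength acting along the arc:
Arc length L_a = R·θ = 18.6·(67.6°·π/180) = 18.6·1.1798 = 21.95 m
M_R = c_u·L_a·R = 50·21.95·18.6 = 20408.9 kN·m/m
M_D = W·d = 1235·10.56 = 13041.6 kN·m/m
FS = M_R / M_D = 20408.9 / 13041.6 = 1.565

FS = 1.56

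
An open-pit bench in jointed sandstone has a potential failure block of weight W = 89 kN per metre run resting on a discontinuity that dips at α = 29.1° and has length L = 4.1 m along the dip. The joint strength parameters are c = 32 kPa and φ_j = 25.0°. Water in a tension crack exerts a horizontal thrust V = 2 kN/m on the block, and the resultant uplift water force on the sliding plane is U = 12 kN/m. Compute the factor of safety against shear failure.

FS = 3.58

Resolving the block weight along and normal to the plane and applying the Mohr–Coulomb strength on the joint:
N' = W cosα − U − V sinα = 89·cos29.1° − 12 − 2·sin29.1° = 64.8 kN/m
Driving force T = W sinα + V cosα = 89·sin29.1° + 2·cos29.1° = 45.0 kN/m
Resisting force R = c·L + N'·tanφ_j = 32·4.1 + 64.8·tan25.0° = 131.2 + 30.2 = 161.4 kN/m
FS = R / T = 161.4 / 45.0 = 3.584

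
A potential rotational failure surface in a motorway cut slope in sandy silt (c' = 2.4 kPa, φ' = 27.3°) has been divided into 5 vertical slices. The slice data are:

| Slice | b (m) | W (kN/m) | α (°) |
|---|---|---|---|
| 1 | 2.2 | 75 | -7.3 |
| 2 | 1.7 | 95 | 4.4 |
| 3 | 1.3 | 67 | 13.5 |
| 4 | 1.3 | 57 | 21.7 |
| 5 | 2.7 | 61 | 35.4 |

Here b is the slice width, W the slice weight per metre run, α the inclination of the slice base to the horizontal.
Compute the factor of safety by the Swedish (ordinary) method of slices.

Ordinary method of slices: FS = Σ[c'·Δl_i + (W_i cosα_i)·tanφ'] / Σ W_i sinα_i, with Δl_i = b_i / cosα_i.
Slice 1: Δl = 2.2/cos(-7.3°) = 2.218 m; N'_1 = 75·cos(-7.3°) = 74.4; c'Δl = 5.32; W sinα = -9.5
Slice 2: Δl = 1.7/cos4.4° = 1.705 m; N'_2 = 95·cos4.4° = 94.7; c'Δl = 4.09; W sinα = 7.3
Slice 3: Δl = 1.3/cos13.5° = 1.337 m; N'_3 = 67·cos13.5° = 65.1; c'Δl = 3.21; W sinα = 15.6
Slice 4: Δl = 1.3/cos21.7° = 1.399 m; N'_4 = 57·cos21.7° = 53.0; c'Δl = 3.36; W sinα = 21.1
Slice 5: Δl = 2.7/cos35.4° = 3.312 m; N'_5 = 61·cos35.4° = 49.7; c'Δl = 7.95; W sinα = 35.3
Σc'Δl = 23.9 kN/m; ΣN' = 336.9 kN/m; ΣW sinα = 69.8 kN/m
Resisting = 23.9 + 336.9·tan27.3° = 23.9 + 173.9 = 197.8 kN/m
FS = 197.8 / 69.8 = 2.834

FS = 2.83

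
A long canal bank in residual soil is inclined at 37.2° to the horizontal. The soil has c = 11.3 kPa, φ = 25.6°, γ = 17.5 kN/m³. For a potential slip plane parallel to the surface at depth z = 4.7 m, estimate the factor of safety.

FS = 0.92

For an infinite slope with a slip plane parallel to the surface (no pore pressure): FS = [c + γz cos²β tanφ] / [γz sinβ cosβ].
γz = 17.5·4.7 = 82.25 kN/m²
Numerator = 11.3 + 82.25·cos²37.2°·tan25.6° = 11.3 + 82.25·0.6345·0.4791 = 36.303 kPa
Denominator = 82.25·sin37.2°·cos37.2° = 82.25·0.6046·0.7965 = 39.610 kPa
FS = 36.303 / 39.610 = 0.916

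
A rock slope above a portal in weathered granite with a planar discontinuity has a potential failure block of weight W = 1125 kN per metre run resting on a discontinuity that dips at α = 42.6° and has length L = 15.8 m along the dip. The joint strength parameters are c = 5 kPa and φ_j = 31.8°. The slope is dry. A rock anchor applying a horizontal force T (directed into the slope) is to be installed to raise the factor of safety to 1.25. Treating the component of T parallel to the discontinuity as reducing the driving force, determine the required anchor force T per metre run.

Resolving forces along and normal to the sliding plane, with the horizontal anchor force T adding T·sinα to the effective normal force and T·cosα acting up the plane against the driving force:
FS = [cL + (W cosα + T sinα) tanφ_j] / [W sinα − T cosα]
Without the anchor: N' = 828.1 kN/m, driving T_d = 761.5 kN/m, resisting R = 5·15.8 + 828.1·tan31.8° = 592.4 kN/m, FS = 0.78.
Setting FS = 1.25 and solving for T:
1.25·(761.5 − T cos42.6°) = 592.4 + T sin42.6°·tan31.8°
T·(sin42.6°·tan31.8° + 1.25·cos42.6°) = 1.25·761.5 − 592.4
T·(0.6769·0.6200 + 1.25·0.7361) = 951.9 − 592.4 = 359.4
T·1.3398 = 359.4
T = 268.3 kN/m

T = 268 kN/m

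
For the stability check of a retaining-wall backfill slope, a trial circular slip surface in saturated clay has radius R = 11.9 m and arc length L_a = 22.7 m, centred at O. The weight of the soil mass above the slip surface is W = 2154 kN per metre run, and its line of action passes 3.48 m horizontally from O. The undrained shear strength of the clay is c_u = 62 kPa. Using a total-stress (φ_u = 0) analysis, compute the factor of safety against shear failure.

FS = 2.23

Taking moments about the centre O, the resisting moment is provided by the undrained shear strength acting along the arc:
M_R = c_u·L_a·R = 62·22.70·11.9 = 16748.1 kN·m/m
M_D = W·d = 2154·3.48 = 7495.9 kN·m/m
FS = M_R / M_D = 16748.1 / 7495.9 = 2.234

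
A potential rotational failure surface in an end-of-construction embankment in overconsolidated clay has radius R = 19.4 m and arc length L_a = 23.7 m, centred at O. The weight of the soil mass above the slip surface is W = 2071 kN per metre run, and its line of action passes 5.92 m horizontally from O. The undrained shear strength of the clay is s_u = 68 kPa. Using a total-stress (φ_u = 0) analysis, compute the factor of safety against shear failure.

FS = 2.55

Taking moments about the centre O, the resisting moment is provided by the undrained shear strength acting along the arc:
M_R = s_u·L_a·R = 68·23.70·19.4 = 31265.0 kN·m/m
M_D = W·d = 2071·5.92 = 12260.3 kN·m/m
FS = M_R / M_D = 31265.0 / 12260.3 = 2.550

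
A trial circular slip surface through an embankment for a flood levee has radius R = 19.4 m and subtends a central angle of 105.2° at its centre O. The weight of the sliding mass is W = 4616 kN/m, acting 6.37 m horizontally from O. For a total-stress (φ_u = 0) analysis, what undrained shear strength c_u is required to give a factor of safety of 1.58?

c_u = 67.2 kPa

FS = c_u·L_a·R / (W·d), so c_u = FS·W·d / (L_a·R).
Arc length L_a = R·θ = 19.4·(105.2°·π/180) = 19.4·1.8361 = 35.62 m
c_u = 1.58·4616·6.37 / (35.62·19.4) = 46458.2 / 691.03 = 67.23 kPa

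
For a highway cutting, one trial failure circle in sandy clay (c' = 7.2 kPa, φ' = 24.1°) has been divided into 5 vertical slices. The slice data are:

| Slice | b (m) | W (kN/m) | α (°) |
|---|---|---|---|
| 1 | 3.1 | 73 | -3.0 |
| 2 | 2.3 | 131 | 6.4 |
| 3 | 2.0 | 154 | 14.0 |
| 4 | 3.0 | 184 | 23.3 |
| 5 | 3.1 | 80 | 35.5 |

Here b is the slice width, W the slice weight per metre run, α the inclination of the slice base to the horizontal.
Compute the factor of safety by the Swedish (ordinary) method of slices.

Ordinary method of slices: FS = Σ[c'·Δl_i + (W_i cosα_i)·tanφ'] / Σ W_i sinα_i, with Δl_i = b_i / cosα_i.
Slice 1: Δl = 3.1/cos(-3.0°) = 3.104 m; N'_1 = 73·cos(-3.0°) = 72.9; c'Δl = 22.35; W sinα = -3.8
Slice 2: Δl = 2.3/cos6.4° = 2.314 m; N'_2 = 131·cos6.4° = 130.2; c'Δl = 16.66; W sinα = 14.6
Slice 3: Δl = 2.0/cos14.0° = 2.061 m; N'_3 = 154·cos14.0° = 149.4; c'Δl = 14.84; W sinα = 37.3
Slice 4: Δl = 3.0/cos23.3° = 3.266 m; N'_4 = 184·cos23.3° = 169.0; c'Δl = 23.52; W sinα = 72.8
Slice 5: Δl = 3.1/cos35.5° = 3.808 m; N'_5 = 80·cos35.5° = 65.1; c'Δl = 27.42; W sinα = 46.5
Σc'Δl = 104.8 kN/m; ΣN' = 586.6 kN/m; ΣW sinα = 167.3 kN/m
Resisting = 104.8 + 586.6·tan24.1° = 104.8 + 262.4 = 367.2 kN/m
FS = 367.2 / 167.3 = 2.195

FS = 2.20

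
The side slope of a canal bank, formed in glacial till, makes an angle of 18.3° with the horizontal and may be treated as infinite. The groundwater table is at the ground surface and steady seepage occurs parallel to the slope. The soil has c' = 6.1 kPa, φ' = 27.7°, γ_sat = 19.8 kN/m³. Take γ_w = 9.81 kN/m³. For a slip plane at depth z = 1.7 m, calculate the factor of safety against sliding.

With seepage parallel to the slope and the water table at the surface, the effective normal stress on the slip plane uses the buoyant unit weight γ' = γ_sat − γ_w while the driving shear stress uses γ_sat:
FS = [c' + γ' z cos²β tanφ'] / [γ_sat z sinβ cosβ]
γ' = 19.8 − 9.81 = 9.99 kN/m³
Numerator = 6.1 + 9.99·1.7·cos²18.3°·tan27.7° = 6.1 + 9.99·1.7·0.9014·0.5250 = 14.137 kPa
Denominator = 19.8·1.7·sin18.3°·cos18.3° = 19.8·1.7·0.3140·0.9494 = 10.034 kPa
FS = 14.137 / 10.034 = 1.409

FS = 1.41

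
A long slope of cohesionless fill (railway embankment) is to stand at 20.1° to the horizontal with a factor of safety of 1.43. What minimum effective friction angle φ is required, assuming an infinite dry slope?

φ = 27.6°

FS = tanφ/tanβ ⇒ tanφ = FS · tanβ = 1.43 · tan20.1° = 0.5233
φ = arctan(0.5233) = 27.62°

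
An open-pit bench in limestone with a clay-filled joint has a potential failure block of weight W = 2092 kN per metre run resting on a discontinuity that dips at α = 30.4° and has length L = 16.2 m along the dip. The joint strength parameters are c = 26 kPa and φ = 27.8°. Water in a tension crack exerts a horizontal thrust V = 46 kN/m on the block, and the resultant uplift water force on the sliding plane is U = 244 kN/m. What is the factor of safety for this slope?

Resolving the block weight along and normal to the plane and applying the Mohr–Coulomb strength on the joint:
N' = W cosα − U − V sinα = 2092·cos30.4° − 244 − 46·sin30.4° = 1537.1 kN/m
Driving force T = W sinα + V cosα = 2092·sin30.4° + 46·cos30.4° = 1098.3 kN/m
Resisting force R = c·L + N'·tanφ = 26·16.2 + 1537.1·tan27.8° = 421.2 + 810.4 = 1231.6 kN/m
FS = R / T = 1231.6 / 1098.3 = 1.121

FS = 1.12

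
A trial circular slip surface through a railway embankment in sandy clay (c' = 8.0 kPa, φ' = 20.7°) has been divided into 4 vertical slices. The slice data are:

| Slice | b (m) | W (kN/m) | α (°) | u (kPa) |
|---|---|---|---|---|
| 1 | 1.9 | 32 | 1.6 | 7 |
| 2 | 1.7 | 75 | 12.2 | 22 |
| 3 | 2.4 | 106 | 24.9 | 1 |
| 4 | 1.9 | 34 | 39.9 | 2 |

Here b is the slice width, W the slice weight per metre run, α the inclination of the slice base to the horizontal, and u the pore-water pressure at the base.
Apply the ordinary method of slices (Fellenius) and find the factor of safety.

Ordinary method of slices: FS = Σ[c'·Δl_i + (W_i cosα_i − u_i·Δl_i)·tanφ'] / Σ W_i sinα_i, with Δl_i = b_i / cosα_i.
Slice 1: Δl = 1.9/cos1.6° = 1.901 m; N'_1 = 32·cos1.6° − 7·1.901 = 18.7; c'Δl = 15.21; W sinα = 0.9
Slice 2: Δl = 1.7/cos12.2° = 1.739 m; N'_2 = 75·cos12.2° − 22·1.739 = 35.0; c'Δl = 13.91; W sinα = 15.8
Slice 3: Δl = 2.4/cos24.9° = 2.646 m; N'_3 = 106·cos24.9° − 1·2.646 = 93.5; c'Δl = 21.17; W sinα = 44.6
Slice 4: Δl = 1.9/cos39.9° = 2.477 m; N'_4 = 34·cos39.9° − 2·2.477 = 21.1; c'Δl = 19.81; W sinα = 21.8
Σc'Δl = 70.1 kN/m; ΣN' = 168.4 kN/m; ΣW sinα = 83.2 kN/m
Resisting = 70.1 + 168.4·tan20.7° = 70.1 + 63.6 = 133.7 kN/m
FS = 133.7 / 83.2 = 1.608

FS = 1.61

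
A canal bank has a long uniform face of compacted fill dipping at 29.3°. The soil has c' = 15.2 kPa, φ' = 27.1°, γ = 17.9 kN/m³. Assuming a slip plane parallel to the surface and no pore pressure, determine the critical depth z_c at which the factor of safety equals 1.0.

z_c = 22.58 m

Setting FS = 1.00 in FS = [c' + γz cos²β tanφ'] / [γz sinβ cosβ] and solving for z:
z = c' / [γ cosβ (FS·sinβ − cosβ·tanφ')]
  = 15.2 / [17.9·cos29.3°·(1.00·sin29.3° − cos29.3°·tan27.1°)]
  = 15.2 / [17.9·0.8721·(1.00·0.4894 − 0.8721·0.5117)]
  = 15.2 / 0.6731 = 22.581 m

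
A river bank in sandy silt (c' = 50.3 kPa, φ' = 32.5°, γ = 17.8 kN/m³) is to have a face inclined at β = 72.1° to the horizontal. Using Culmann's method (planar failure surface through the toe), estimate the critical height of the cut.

Culmann's analysis gives the critical failure plane at α_cr = (β + φ')/2 = (72.1 + 32.5)/2 = 52.3°, and the critical height
H_c = (4c'/γ) · sinβ cosφ' / [1 − cos(β − φ')]
    = (4·50.3/17.8) · sin72.1°·cos32.5° / [1 − cos(39.6°)]
    = 11.303 · 0.9516·0.8434 / [1 − 0.7705]
    = 11.303 · 0.8026 / 0.2295
    = 39.53 m

H_c = 39.53 m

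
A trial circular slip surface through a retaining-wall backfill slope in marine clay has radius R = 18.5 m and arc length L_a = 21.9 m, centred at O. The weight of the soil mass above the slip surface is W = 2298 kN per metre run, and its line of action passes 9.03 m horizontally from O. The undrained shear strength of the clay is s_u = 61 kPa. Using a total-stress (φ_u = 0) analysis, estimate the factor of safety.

Taking moments about the centre O, the resisting moment is provided by the undrained shear strength acting along the arc:
M_R = s_u·L_a·R = 61·21.90·18.5 = 24714.1 kN·m/m
M_D = W·d = 2298·9.03 = 20750.9 kN·m/m
FS = M_R / M_D = 24714.1 / 20750.9 = 1.191

FS = 1.19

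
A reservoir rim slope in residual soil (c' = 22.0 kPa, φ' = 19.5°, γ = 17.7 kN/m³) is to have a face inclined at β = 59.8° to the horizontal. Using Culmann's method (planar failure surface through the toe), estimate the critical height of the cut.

Culmann's analysis gives the critical failure plane at α_cr = (β + φ')/2 = (59.8 + 19.5)/2 = 39.6°, and the critical height
H_c = (4c'/γ) · sinβ cosφ' / [1 − cos(β − φ')]
    = (4·22.0/17.7) · sin59.8°·cos19.5° / [1 − cos(40.3°)]
    = 4.972 · 0.8643·0.9426 / [1 − 0.7627]
    = 4.972 · 0.8147 / 0.2373
    = 17.07 m

H_c = 17.07 m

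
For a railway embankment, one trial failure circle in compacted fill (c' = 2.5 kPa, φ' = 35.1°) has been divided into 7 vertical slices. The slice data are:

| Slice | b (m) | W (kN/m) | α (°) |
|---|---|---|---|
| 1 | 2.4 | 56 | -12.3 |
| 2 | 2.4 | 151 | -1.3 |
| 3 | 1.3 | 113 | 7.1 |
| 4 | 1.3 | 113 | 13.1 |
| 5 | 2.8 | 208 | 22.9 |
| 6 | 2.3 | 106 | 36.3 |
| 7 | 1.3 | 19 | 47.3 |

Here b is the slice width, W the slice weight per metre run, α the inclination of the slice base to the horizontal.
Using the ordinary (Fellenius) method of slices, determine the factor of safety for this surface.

Ordinary method of slices: FS = Σ[c'·Δl_i + (W_i cosα_i)·tanφ'] / Σ W_i sinα_i, with Δl_i = b_i / cosα_i.
Slice 1: Δl = 2.4/cos(-12.3°) = 2.456 m; N'_1 = 56·cos(-12.3°) = 54.7; c'Δl = 6.14; W sinα = -11.9
Slice 2: Δl = 2.4/cos(-1.3°) = 2.401 m; N'_2 = 151·cos(-1.3°) = 151.0; c'Δl = 6.00; W sinα = -3.4
Slice 3: Δl = 1.3/cos7.1° = 1.310 m; N'_3 = 113·cos7.1° = 112.1; c'Δl = 3.28; W sinα = 14.0
Slice 4: Δl = 1.3/cos13.1° = 1.335 m; N'_4 = 113·cos13.1° = 110.1; c'Δl = 3.34; W sinα = 25.6
Slice 5: Δl = 2.8/cos22.9° = 3.040 m; N'_5 = 208·cos22.9° = 191.6; c'Δl = 7.60; W sinα = 80.9
Slice 6: Δl = 2.3/cos36.3° = 2.854 m; N'_6 = 106·cos36.3° = 85.4; c'Δl = 7.13; W sinα = 62.8
Slice 7: Δl = 1.3/cos47.3° = 1.917 m; N'_7 = 19·cos47.3° = 12.9; c'Δl = 4.79; W sinα = 14.0
Σc'Δl = 38.3 kN/m; ΣN' = 717.8 kN/m; ΣW sinα = 181.9 kN/m
Resisting = 38.3 + 717.8·tan35.1° = 38.3 + 504.5 = 542.8 kN/m
FS = 542.8 / 181.9 = 2.984

FS = 2.98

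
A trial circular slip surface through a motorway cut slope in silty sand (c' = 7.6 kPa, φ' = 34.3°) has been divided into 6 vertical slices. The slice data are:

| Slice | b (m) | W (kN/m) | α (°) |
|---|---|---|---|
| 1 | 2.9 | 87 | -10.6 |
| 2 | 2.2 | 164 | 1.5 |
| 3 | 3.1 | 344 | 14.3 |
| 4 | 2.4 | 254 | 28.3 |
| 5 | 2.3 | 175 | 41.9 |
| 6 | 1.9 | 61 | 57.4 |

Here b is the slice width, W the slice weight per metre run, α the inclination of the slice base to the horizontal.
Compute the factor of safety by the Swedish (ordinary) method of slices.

Ordinary method of slices: FS = Σ[c'·Δl_i + (W_i cosα_i)·tanφ'] / Σ W_i sinα_i, with Δl_i = b_i / cosα_i.
Slice 1: Δl = 2.9/cos(-10.6°) = 2.950 m; N'_1 = 87·cos(-10.6°) = 85.5; c'Δl = 22.42; W sinα = -16.0
Slice 2: Δl = 2.2/cos1.5° = 2.201 m; N'_2 = 164·cos1.5° = 163.9; c'Δl = 16.73; W sinα = 4.3
Slice 3: Δl = 3.1/cos14.3° = 3.199 m; N'_3 = 344·cos14.3° = 333.3; c'Δl = 24.31; W sinα = 85.0
Slice 4: Δl = 2.4/cos28.3° = 2.726 m; N'_4 = 254·cos28.3° = 223.6; c'Δl = 20.72; W sinα = 120.4
Slice 5: Δl = 2.3/cos41.9° = 3.090 m; N'_5 = 175·cos41.9° = 130.3; c'Δl = 23.48; W sinα = 116.9
Slice 6: Δl = 1.9/cos57.4° = 3.527 m; N'_6 = 61·cos57.4° = 32.9; c'Δl = 26.80; W sinα = 51.4
Σc'Δl = 134.5 kN/m; ΣN' = 969.6 kN/m; ΣW sinα = 361.9 kN/m
Resisting = 134.5 + 969.6·tan34.3° = 134.5 + 661.4 = 795.9 kN/m
FS = 795.9 / 361.9 = 2.199

FS = 2.20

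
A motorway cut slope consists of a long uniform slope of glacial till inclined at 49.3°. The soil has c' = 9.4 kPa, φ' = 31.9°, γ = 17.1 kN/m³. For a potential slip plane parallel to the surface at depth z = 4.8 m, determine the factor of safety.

FS = 0.77

For an infinite slope with a slip plane parallel to the surface (no pore pressure): FS = [c' + γz cos²β tanφ'] / [γz sinβ cosβ].
γz = 17.1·4.8 = 82.08 kN/m²
Numerator = 9.4 + 82.08·cos²49.3°·tan31.9° = 9.4 + 82.08·0.4252·0.6224 = 31.125 kPa
Denominator = 82.08·sin49.3°·cos49.3° = 82.08·0.7581·0.6521 = 40.579 kPa
FS = 31.125 / 40.579 = 0.767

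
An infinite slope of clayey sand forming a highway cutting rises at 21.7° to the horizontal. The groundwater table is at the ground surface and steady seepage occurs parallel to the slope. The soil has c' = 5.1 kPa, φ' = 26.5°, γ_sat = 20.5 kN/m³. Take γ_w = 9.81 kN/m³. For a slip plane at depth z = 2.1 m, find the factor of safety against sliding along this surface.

FS = 1.00

With seepage parallel to the slope and the water table at the surface, the effective normal stress on the slip plane uses the buoyant unit weight γ' = γ_sat − γ_w while the driving shear stress uses γ_sat:
FS = [c' + γ' z cos²β tanφ'] / [γ_sat z sinβ cosβ]
γ' = 20.5 − 9.81 = 10.69 kN/m³
Numerator = 5.1 + 10.69·2.1·cos²21.7°·tan26.5° = 5.1 + 10.69·2.1·0.8633·0.4986 = 14.762 kPa
Denominator = 20.5·2.1·sin21.7°·cos21.7° = 20.5·2.1·0.3697·0.9291 = 14.790 kPa
FS = 14.762 / 14.790 = 0.998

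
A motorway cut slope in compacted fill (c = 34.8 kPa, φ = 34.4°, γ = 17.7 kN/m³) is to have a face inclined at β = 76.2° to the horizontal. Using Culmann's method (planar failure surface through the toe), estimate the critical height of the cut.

H_c = 24.76 m

Culmann's analysis gives the critical failure plane at α_cr = (β + φ)/2 = (76.2 + 34.4)/2 = 55.3°, and the critical height
H_c = (4c/γ) · sinβ cosφ / [1 − cos(β − φ)]
    = (4·34.8/17.7) · sin76.2°·cos34.4° / [1 − cos(41.8°)]
    = 7.864 · 0.9711·0.8251 / [1 − 0.7455]
    = 7.864 · 0.8013 / 0.2545
    = 24.76 m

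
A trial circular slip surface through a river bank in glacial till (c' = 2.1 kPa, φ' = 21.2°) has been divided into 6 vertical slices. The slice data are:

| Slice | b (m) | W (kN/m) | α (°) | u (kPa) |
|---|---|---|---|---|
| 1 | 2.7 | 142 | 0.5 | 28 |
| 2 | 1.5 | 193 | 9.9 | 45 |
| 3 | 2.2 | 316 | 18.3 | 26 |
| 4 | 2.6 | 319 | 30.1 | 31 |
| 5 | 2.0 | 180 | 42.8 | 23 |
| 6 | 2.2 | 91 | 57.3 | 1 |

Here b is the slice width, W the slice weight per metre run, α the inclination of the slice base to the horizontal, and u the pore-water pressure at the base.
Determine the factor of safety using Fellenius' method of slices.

Ordinary method of slices: FS = Σ[c'·Δl_i + (W_i cosα_i − u_i·Δl_i)·tanφ'] / Σ W_i sinα_i, with Δl_i = b_i / cosα_i.
Slice 1: Δl = 2.7/cos0.5° = 2.700 m; N'_1 = 142·cos0.5° − 28·2.700 = 66.4; c'Δl = 5.67; W sinα = 1.2
Slice 2: Δl = 1.5/cos9.9° = 1.523 m; N'_2 = 193·cos9.9° − 45·1.523 = 121.6; c'Δl = 3.20; W sinα = 33.2
Slice 3: Δl = 2.2/cos18.3° = 2.317 m; N'_3 = 316·cos18.3° − 26·2.317 = 239.8; c'Δl = 4.87; W sinα = 99.2
Slice 4: Δl = 2.6/cos30.1° = 3.005 m; N'_4 = 319·cos30.1° − 31·3.005 = 182.8; c'Δl = 6.31; W sinα = 160.0
Slice 5: Δl = 2.0/cos42.8° = 2.726 m; N'_5 = 180·cos42.8° − 23·2.726 = 69.4; c'Δl = 5.72; W sinα = 122.3
Slice 6: Δl = 2.2/cos57.3° = 4.072 m; N'_6 = 91·cos57.3° − 1·4.072 = 45.1; c'Δl = 8.55; W sinα = 76.6
Σc'Δl = 34.3 kN/m; ΣN' = 725.1 kN/m; ΣW sinα = 492.5 kN/m
Resisting = 34.3 + 725.1·tan21.2° = 34.3 + 281.2 = 315.6 kN/m
FS = 315.6 / 492.5 = 0.641

FS = 0.64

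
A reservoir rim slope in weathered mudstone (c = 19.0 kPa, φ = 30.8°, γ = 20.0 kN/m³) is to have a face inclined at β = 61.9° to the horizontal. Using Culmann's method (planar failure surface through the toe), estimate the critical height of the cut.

Culmann's analysis gives the critical failure plane at α_cr = (β + φ)/2 = (61.9 + 30.8)/2 = 46.4°, and the critical height
H_c = (4c/γ) · sinβ cosφ / [1 − cos(β − φ)]
    = (4·19.0/20.0) · sin61.9°·cos30.8° / [1 − cos(31.1°)]
    = 3.800 · 0.8821·0.8590 / [1 − 0.8563]
    = 3.800 · 0.7577 / 0.1437
    = 20.03 m

H_c = 20.03 m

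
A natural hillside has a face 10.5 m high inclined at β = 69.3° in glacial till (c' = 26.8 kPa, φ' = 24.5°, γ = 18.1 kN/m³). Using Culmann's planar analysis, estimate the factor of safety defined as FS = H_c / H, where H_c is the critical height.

H_c = (4c'/γ) · sinβ cosφ' / [1 − cos(β − φ')]
    = (4·26.8/18.1) · sin69.3°·cos24.5° / [1 − cos44.8°]
    = 5.923 · 0.8512 / 0.2904 = 17.36 m
FS = H_c / H = 17.36 / 10.5 = 1.653

FS = 1.65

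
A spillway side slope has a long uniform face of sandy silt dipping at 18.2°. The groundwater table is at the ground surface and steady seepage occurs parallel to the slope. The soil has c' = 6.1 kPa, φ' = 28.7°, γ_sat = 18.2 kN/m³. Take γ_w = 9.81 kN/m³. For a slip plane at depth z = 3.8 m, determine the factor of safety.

With seepage parallel to the slope and the water table at the surface, the effective normal stress on the slip plane uses the buoyant unit weight γ' = γ_sat − γ_w while the driving shear stress uses γ_sat:
FS = [c' + γ' z cos²β tanφ'] / [γ_sat z sinβ cosβ]
γ' = 18.2 − 9.81 = 8.39 kN/m³
Numerator = 6.1 + 8.39·3.8·cos²18.2°·tan28.7° = 6.1 + 8.39·3.8·0.9024·0.5475 = 21.852 kPa
Denominator = 18.2·3.8·sin18.2°·cos18.2° = 18.2·3.8·0.3123·0.9500 = 20.520 kPa
FS = 21.852 / 20.520 = 1.065

FS = 1.06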